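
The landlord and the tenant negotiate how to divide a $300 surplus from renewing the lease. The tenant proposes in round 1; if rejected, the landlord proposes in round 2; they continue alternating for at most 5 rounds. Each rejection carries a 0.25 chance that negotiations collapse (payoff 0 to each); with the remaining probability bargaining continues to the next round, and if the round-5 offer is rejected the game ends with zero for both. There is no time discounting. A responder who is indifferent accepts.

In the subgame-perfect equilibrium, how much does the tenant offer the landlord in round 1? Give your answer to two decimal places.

87.89

Round 5 (the tenant proposes): the landlord will accept anything ≥ 0, so the tenant offers 0 and keeps 300.
Round 4 (the landlord proposes): rejecting gives the tenant an expected 0.75 × 300 = 225, so the landlord offers 225, keeping 75.
Round 3 (the tenant proposes): rejecting gives the landlord an expected 0.75 × 75 = 56.25. The tenant offers 56.25 and keeps 300 − 56.25 = 243.75.
Round 2 (the landlord proposes): rejecting gives the tenant an expected 0.75 × 243.75 = 182.8125. The landlord offers 182.8125 and keeps 300 − 182.8125 = 117.1875.
Round 1 (the tenant proposes): rejecting gives the landlord an expected 0.75 × 117.1875 = 87.890625; the tenant offers that and keeps 212.109375.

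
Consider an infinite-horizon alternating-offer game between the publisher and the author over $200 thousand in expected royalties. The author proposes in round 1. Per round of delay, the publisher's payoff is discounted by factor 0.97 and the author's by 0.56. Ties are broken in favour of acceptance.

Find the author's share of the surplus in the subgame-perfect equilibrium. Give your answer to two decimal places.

13.13

In a stationary SPE each proposer offers the other exactly their discounted continuation value.
If the author keeps x when proposing and the publisher keeps y when proposing, then x = 200 − 0.97y and y = 200 − 0.56x.
Solving: x = 200(1 − 0.97) / (1 − 0.56·0.97) = 6 / 0.4568 ≈ 13.1349.
The publisher gets 200 − 13.1349 ≈ 186.8651.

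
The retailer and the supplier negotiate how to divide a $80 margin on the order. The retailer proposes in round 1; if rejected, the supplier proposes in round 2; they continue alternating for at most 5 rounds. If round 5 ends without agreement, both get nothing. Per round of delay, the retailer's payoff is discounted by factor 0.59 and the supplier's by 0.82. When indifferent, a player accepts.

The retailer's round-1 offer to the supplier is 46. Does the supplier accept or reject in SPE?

Round 5 (the retailer proposes): rejection yields 0 for the supplier; the retailer offers 0 and keeps 80.
Round 4 (the supplier proposes): the retailer can get 80 next round, worth 0.59 × 80 = 47.2 now; the supplier offers that and keeps 32.8.
Round 3 (the retailer proposes): the supplier can get 32.8 next round, worth 0.82 × 32.8 = 26.896 now, so the retailer offers 26.896, keeping 53.104.
Round 2 (the supplier proposes): the retailer can get 53.104 next round, worth 0.59 × 53.104 = 31.33136 now. The supplier offers 31.33136 and keeps 80 − 31.33136 = 48.66864.
So by rejecting in round 1, the supplier gets 48.66864 next round, worth 0.82 × 48.66864 = 39.9082848 now.
Offer 46 ≥ 39.9082848, so the supplier accepts.

Accept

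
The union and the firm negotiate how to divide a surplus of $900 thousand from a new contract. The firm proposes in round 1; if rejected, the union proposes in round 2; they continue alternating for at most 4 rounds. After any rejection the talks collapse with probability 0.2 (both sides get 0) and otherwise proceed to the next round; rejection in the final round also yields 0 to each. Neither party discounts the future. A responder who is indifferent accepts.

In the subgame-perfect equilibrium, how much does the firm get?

Round 4 (the union proposes): the firm will accept anything ≥ 0, so the union offers 0 and keeps 900.
Round 3 (the firm proposes): rejecting gives the union an expected 0.8 × 900 = 720. The firm offers 720 and keeps 900 − 720 = 180.
Round 2 (the union proposes): rejecting gives the firm an expected 0.8 × 180 = 144. The union offers 144 and keeps 900 − 144 = 756.
Round 1 (the firm proposes): rejecting gives the union an expected 0.8 × 756 = 604.8, so the firm offers 604.8, keeping 295.2.

295.2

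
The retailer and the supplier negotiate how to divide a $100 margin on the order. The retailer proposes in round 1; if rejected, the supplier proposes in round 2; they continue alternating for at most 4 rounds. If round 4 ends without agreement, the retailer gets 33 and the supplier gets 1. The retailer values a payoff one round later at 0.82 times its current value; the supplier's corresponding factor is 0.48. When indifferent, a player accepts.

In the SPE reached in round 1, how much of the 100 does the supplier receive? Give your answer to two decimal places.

Round 4 (the supplier proposes): the retailer gets 33 if talks fail, so the supplier offers 33 and keeps 67.
Round 3 (the retailer proposes): the supplier can get 67 next round, worth 0.48 × 67 = 32.16 now, so the retailer offers 32.16, keeping 67.84.
Round 2 (the supplier proposes): the retailer can get 67.84 next round, worth 0.82 × 67.84 = 55.6288 now, so the supplier offers 55.6288, keeping 44.3712.
Round 1 (the retailer proposes): the supplier can get 44.3712 next round, worth 0.48 × 44.3712 = 21.298176 now. The retailer offers 21.298176 and keeps 100 − 21.298176 = 78.701824.

21.30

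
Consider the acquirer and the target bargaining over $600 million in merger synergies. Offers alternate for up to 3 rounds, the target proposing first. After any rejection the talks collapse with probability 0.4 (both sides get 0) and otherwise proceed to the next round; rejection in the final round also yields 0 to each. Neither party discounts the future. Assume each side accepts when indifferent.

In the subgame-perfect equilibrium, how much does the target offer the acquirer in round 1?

144

Round 3 (the target proposes): rejection yields 0 for the acquirer; the target offers 0 and keeps 600.
Round 2 (the acquirer proposes): rejecting gives the target an expected 0.6 × 600 = 360, so the acquirer offers 360, keeping 240.
Round 1 (the target proposes): rejecting gives the acquirer an expected 0.6 × 240 = 144; the target offers that and keeps 456.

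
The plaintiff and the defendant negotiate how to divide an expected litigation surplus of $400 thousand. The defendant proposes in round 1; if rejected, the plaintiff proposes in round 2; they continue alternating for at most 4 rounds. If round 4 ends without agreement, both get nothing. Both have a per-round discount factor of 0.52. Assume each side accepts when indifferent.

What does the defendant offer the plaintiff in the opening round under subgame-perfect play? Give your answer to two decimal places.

156.08

Solve by backward induction from round 4.
Round 4 (the plaintiff proposes): the defendant will accept anything ≥ 0, so the plaintiff offers 0 and keeps 400.
Round 3 (the defendant proposes): the plaintiff can get 400 next round, worth 0.52 × 400 = 208 now. The defendant offers 208 and keeps 400 − 208 = 192.
Round 2 (the plaintiff proposes): the defendant can get 192 next round, worth 0.52 × 192 = 99.84 now, so the plaintiff offers 99.84, keeping 300.16.
Round 1 (the defendant proposes): the plaintiff can get 300.16 next round, worth 0.52 × 300.16 = 156.0832 now, so the defendant offers 156.0832, keeping 243.9168.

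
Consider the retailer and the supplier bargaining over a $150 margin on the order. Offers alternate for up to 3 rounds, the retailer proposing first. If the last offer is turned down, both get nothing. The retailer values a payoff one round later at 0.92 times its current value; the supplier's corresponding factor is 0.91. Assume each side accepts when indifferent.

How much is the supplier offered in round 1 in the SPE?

10.92

Round 3 (the retailer proposes): rejection yields 0 for the supplier; the retailer offers 0 and keeps 150.
Round 2 (the supplier proposes): the retailer can get 150 next round, worth 0.92 × 150 = 138 now. The supplier offers 138 and keeps 150 − 138 = 12.
Round 1 (the retailer proposes): the supplier can get 12 next round, worth 0.91 × 12 = 10.92 now. The retailer offers 10.92 and keeps 150 − 10.92 = 139.08.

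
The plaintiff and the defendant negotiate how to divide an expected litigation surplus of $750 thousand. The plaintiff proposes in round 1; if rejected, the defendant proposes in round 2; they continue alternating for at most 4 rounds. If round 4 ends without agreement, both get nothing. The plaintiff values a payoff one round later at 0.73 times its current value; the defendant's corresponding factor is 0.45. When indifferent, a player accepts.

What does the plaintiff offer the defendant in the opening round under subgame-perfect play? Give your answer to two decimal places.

201.99

Work backward from the last round.
Round 4 (the defendant proposes): the plaintiff will accept anything ≥ 0, so the defendant offers 0 and keeps 750.
Round 3 (the plaintiff proposes): the defendant can get 750 next round, worth 0.45 × 750 = 337.5 now, so the plaintiff offers 337.5, keeping 412.5.
Round 2 (the defendant proposes): the plaintiff can get 412.5 next round, worth 0.73 × 412.5 = 301.125 now, so the defendant offers 301.125, keeping 448.875.
Round 1 (the plaintiff proposes): the defendant can get 448.875 next round, worth 0.45 × 448.875 = 201.99375 now, so the plaintiff offers 201.99375, keeping 548.00625.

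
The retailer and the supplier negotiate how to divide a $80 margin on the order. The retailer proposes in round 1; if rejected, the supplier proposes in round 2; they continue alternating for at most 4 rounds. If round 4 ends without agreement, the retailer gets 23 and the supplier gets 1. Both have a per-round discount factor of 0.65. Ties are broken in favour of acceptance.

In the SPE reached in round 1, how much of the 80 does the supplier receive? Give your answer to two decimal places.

Round 4 (the supplier proposes): the retailer gets 23 if talks fail, so the supplier offers 23 and keeps 57.
Round 3 (the retailer proposes): the supplier can get 57 next round, worth 0.65 × 57 = 37.05 now. The retailer offers 37.05 and keeps 80 − 37.05 = 42.95.
Round 2 (the supplier proposes): the retailer can get 42.95 next round, worth 0.65 × 42.95 = 27.9175 now, so the supplier offers 27.9175, keeping 52.0825.
Round 1 (the retailer proposes): the supplier can get 52.0825 next round, worth 0.65 × 52.0825 = 33.853625 now. The retailer offers 33.853625 and keeps 80 − 33.853625 = 46.146375.

33.85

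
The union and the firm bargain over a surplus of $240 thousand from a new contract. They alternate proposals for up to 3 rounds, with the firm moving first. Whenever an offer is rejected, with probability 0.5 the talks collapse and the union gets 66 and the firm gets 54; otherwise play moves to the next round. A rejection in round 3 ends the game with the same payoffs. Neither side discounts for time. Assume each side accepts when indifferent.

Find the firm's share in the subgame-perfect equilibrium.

144

By backward induction:
Round 3 (the firm proposes): the union gets 66 if talks fail, so the firm offers 66 and keeps 174.
Round 2 (the union proposes): rejecting gives the firm an expected 0.5 × 174 + 0.5 × 54 = 114, so the union offers 114, keeping 126.
Round 1 (the firm proposes): rejecting gives the union an expected 0.5 × 126 + 0.5 × 66 = 96; the firm offers that and keeps 144.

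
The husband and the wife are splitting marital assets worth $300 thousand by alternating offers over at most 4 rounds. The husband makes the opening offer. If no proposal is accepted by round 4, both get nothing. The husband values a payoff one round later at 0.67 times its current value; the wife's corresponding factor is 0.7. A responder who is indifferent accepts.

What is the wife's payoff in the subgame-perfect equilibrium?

167.79

Round 4 (the wife proposes): rejection yields 0 for the husband; the wife offers 0 and keeps 300.
Round 3 (the husband proposes): the wife can get 300 next round, worth 0.7 × 300 = 210 now, so the husband offers 210, keeping 90.
Round 2 (the wife proposes): the husband can get 90 next round, worth 0.67 × 90 = 60.3 now, so the wife offers 60.3, keeping 239.7.
Round 1 (the husband proposes): the wife can get 239.7 next round, worth 0.7 × 239.7 = 167.79 now. The husband offers 167.79 and keeps 300 − 167.79 = 132.21.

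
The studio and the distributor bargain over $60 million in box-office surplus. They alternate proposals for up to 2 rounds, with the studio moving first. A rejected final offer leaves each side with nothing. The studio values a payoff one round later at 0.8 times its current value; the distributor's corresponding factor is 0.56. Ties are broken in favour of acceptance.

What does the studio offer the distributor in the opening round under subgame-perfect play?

Round 2 (the distributor proposes): the studio will accept anything ≥ 0, so the distributor offers 0 and keeps 60.
Round 1 (the studio proposes): the distributor can get 60 next round, worth 0.56 × 60 = 33.6 now; the studio offers that and keeps 26.4.

33.6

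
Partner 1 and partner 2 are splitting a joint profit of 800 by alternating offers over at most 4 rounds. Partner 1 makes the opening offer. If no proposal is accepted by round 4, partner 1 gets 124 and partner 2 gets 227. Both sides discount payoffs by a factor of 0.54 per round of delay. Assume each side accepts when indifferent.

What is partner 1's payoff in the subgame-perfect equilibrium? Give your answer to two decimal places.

494.83

Solve by backward induction from round 4.
Round 4 (partner 2 proposes): partner 1 gets 124 if talks fail, so partner 2 offers 124 and keeps 676.
Round 3 (partner 1 proposes): partner 2 can get 676 next round, worth 0.54 × 676 = 365.04 now, so partner 1 offers 365.04, keeping 434.96.
Round 2 (partner 2 proposes): partner 1 can get 434.96 next round, worth 0.54 × 434.96 = 234.8784 now; partner 2 offers that and keeps 565.1216.
Round 1 (partner 1 proposes): partner 2 can get 565.1216 next round, worth 0.54 × 565.1216 = 305.165664 now; partner 1 offers that and keeps 494.834336.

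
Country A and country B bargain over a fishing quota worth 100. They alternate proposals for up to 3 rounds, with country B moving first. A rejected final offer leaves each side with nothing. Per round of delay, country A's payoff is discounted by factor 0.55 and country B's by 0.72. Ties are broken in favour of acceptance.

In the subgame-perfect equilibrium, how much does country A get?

Round 3 (country B proposes): rejection yields 0 for country A; country B offers 0 and keeps 100.
Round 2 (country A proposes): country B can get 100 next round, worth 0.72 × 100 = 72 now; country A offers that and keeps 28.
Round 1 (country B proposes): country A can get 28 next round, worth 0.55 × 28 = 15.4 now, so country B offers 15.4, keeping 84.6.

15.4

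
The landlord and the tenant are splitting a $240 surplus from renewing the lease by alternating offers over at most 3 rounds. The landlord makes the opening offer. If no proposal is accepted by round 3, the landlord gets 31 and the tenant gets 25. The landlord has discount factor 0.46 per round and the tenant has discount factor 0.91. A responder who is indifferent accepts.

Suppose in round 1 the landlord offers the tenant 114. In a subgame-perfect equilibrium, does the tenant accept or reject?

Reject

Round 3 (the landlord proposes): the tenant gets 25 if talks fail, so the landlord offers 25 and keeps 215.
Round 2 (the tenant proposes): the landlord can get 215 next round, worth 0.46 × 215 = 98.9 now, so the tenant offers 98.9, keeping 141.1.
So by rejecting in round 1, the tenant gets 141.1 next round, worth 0.91 × 141.1 = 128.401 now.
Offer 114 < 128.401, so the tenant rejects.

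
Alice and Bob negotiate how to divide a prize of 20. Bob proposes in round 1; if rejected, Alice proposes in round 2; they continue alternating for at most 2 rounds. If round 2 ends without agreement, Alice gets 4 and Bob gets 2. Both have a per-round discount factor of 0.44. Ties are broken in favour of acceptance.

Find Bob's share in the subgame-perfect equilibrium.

Round 2 (Alice proposes): Bob gets 2 if talks fail, so Alice offers 2 and keeps 18.
Round 1 (Bob proposes): Alice can get 18 next round, worth 0.44 × 18 = 7.92 now; Bob offers that and keeps 12.08.

12.08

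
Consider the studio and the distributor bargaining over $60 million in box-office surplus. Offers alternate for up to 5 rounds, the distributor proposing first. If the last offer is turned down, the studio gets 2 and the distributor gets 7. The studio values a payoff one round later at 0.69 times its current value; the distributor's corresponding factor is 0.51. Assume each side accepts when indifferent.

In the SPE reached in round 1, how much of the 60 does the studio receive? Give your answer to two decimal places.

27.67

Round 5 (the distributor proposes): the studio gets 2 if talks fail, so the distributor offers 2 and keeps 58.
Round 4 (the studio proposes): the distributor can get 58 next round, worth 0.51 × 58 = 29.58 now. The studio offers 29.58 and keeps 60 − 29.58 = 30.42.
Round 3 (the distributor proposes): the studio can get 30.42 next round, worth 0.69 × 30.42 = 20.9898 now. The distributor offers 20.9898 and keeps 60 − 20.9898 = 39.0102.
Round 2 (the studio proposes): the distributor can get 39.0102 next round, worth 0.51 × 39.0102 = 19.895202 now; the studio offers that and keeps 40.104798.
Round 1 (the distributor proposes): the studio can get 40.104798 next round, worth 0.69 × 40.104798 = 27.67231062 now, so the distributor offers 27.67231062, keeping 32.32768938.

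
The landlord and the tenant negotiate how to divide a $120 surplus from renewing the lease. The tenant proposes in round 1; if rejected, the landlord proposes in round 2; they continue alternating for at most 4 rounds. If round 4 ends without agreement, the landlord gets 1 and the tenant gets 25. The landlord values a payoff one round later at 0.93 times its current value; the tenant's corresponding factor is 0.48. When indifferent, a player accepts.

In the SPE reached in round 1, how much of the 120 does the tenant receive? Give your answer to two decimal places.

22.53

Round 4 (the landlord proposes): the tenant gets 25 if talks fail, so the landlord offers 25 and keeps 95.
Round 3 (the tenant proposes): the landlord can get 95 next round, worth 0.93 × 95 = 88.35 now, so the tenant offers 88.35, keeping 31.65.
Round 2 (the landlord proposes): the tenant can get 31.65 next round, worth 0.48 × 31.65 = 15.192 now; the landlord offers that and keeps 104.808.
Round 1 (the tenant proposes): the landlord can get 104.808 next round, worth 0.93 × 104.808 = 97.47144 now; the tenant offers that and keeps 22.52856.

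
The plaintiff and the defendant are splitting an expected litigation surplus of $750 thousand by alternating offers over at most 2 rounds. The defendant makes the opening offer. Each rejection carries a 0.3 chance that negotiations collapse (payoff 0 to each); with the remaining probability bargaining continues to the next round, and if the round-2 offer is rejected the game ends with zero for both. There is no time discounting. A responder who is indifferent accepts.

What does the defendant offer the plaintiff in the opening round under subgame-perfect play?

Round 2 (the plaintiff proposes): the defendant will accept anything ≥ 0, so the plaintiff offers 0 and keeps 750.
Round 1 (the defendant proposes): rejecting gives the plaintiff an expected 0.7 × 750 = 525; the defendant offers that and keeps 225.

525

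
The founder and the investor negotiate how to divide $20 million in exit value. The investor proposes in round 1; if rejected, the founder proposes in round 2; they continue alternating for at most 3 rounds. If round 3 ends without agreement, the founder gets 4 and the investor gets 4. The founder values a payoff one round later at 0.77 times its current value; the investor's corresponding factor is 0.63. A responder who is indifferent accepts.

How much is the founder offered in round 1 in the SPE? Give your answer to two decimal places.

7.64

Round 3 (the investor proposes): the founder gets 4 if talks fail, so the investor offers 4 and keeps 16.
Round 2 (the founder proposes): the investor can get 16 next round, worth 0.63 × 16 = 10.08 now. The founder offers 10.08 and keeps 20 − 10.08 = 9.92.
Round 1 (the investor proposes): the founder can get 9.92 next round, worth 0.77 × 9.92 = 7.6384 now; the investor offers that and keeps 12.3616.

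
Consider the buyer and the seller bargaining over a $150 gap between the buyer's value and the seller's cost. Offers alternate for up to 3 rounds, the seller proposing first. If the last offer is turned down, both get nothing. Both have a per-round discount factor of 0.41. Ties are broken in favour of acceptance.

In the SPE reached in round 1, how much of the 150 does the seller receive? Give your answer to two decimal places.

113.72

Round 3 (the seller proposes): the buyer will accept anything ≥ 0, so the seller offers 0 and keeps 150.
Round 2 (the buyer proposes): the seller can get 150 next round, worth 0.41 × 150 = 61.5 now, so the buyer offers 61.5, keeping 88.5.
Round 1 (the seller proposes): the buyer can get 88.5 next round, worth 0.41 × 88.5 = 36.285 now; the seller offers that and keeps 113.715.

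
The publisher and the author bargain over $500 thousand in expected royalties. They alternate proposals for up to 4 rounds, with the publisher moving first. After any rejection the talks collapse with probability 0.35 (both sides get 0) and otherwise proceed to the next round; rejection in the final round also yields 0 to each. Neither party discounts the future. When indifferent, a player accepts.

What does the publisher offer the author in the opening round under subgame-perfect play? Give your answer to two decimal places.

By backward induction:
Round 4 (the author proposes): rejection yields 0 for the publisher; the author offers 0 and keeps 500.
Round 3 (the publisher proposes): rejecting gives the author an expected 0.65 × 500 = 325; the publisher offers that and keeps 175.
Round 2 (the author proposes): rejecting gives the publisher an expected 0.65 × 175 = 113.75; the author offers that and keeps 386.25.
Round 1 (the publisher proposes): rejecting gives the author an expected 0.65 × 386.25 = 251.0625. The publisher offers 251.0625 and keeps 500 − 251.0625 = 248.9375.

251.06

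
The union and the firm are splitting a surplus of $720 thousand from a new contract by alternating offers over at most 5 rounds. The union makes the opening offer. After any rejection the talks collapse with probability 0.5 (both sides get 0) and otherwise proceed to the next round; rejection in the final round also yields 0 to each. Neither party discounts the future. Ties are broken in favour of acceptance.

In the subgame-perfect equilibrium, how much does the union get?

495

By backward induction:
Round 5 (the union proposes): rejection yields 0 for the firm; the union offers 0 and keeps 720.
Round 4 (the firm proposes): rejecting gives the union an expected 0.5 × 720 = 360; the firm offers that and keeps 360.
Round 3 (the union proposes): rejecting gives the firm an expected 0.5 × 360 = 180; the union offers that and keeps 540.
Round 2 (the firm proposes): rejecting gives the union an expected 0.5 × 540 = 270. The firm offers 270 and keeps 720 − 270 = 450.
Round 1 (the union proposes): rejecting gives the firm an expected 0.5 × 450 = 225; the union offers that and keeps 495.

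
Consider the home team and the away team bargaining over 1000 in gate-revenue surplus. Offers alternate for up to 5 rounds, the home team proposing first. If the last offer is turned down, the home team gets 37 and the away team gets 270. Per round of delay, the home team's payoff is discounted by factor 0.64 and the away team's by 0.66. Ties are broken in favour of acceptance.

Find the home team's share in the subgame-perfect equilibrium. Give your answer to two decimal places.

Round 5 (the home team proposes): the away team gets 270 if talks fail, so the home team offers 270 and keeps 730.
Round 4 (the away team proposes): the home team can get 730 next round, worth 0.64 × 730 = 467.2 now, so the away team offers 467.2, keeping 532.8.
Round 3 (the home team proposes): the away team can get 532.8 next round, worth 0.66 × 532.8 = 351.648 now. The home team offers 351.648 and keeps 1000 − 351.648 = 648.352.
Round 2 (the away team proposes): the home team can get 648.352 next round, worth 0.64 × 648.352 = 414.94528 now, so the away team offers 414.94528, keeping 585.05472.
Round 1 (the home team proposes): the away team can get 585.05472 next round, worth 0.66 × 585.05472 = 386.1361152 now; the home team offers that and keeps 613.8638848.

613.86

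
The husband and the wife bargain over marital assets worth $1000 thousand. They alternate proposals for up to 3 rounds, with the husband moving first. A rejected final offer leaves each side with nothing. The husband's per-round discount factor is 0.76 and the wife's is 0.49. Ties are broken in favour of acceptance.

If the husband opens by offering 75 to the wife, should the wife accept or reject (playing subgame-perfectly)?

Round 3 (the husband proposes): rejection yields 0 for the wife; the husband offers 0 and keeps 1000.
Round 2 (the wife proposes): the husband can get 1000 next round, worth 0.76 × 1000 = 760 now; the wife offers that and keeps 240.
So by rejecting in round 1, the wife gets 240 next round, worth 0.49 × 240 = 117.6 now.
Offer 75 < 117.6, so the wife rejects.

Reject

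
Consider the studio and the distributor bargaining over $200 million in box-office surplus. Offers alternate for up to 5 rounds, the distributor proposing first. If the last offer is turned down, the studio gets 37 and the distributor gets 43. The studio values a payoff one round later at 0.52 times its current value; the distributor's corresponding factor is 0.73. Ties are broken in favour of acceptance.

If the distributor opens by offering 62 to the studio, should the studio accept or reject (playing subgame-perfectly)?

Round 5 (the distributor proposes): the studio gets 37 if talks fail, so the distributor offers 37 and keeps 163.
Round 4 (the studio proposes): the distributor can get 163 next round, worth 0.73 × 163 = 118.99 now; the studio offers that and keeps 81.01.
Round 3 (the distributor proposes): the studio can get 81.01 next round, worth 0.52 × 81.01 = 42.1252 now. The distributor offers 42.1252 and keeps 200 − 42.1252 = 157.8748.
Round 2 (the studio proposes): the distributor can get 157.8748 next round, worth 0.73 × 157.8748 = 115.248604 now; the studio offers that and keeps 84.751396.
So by rejecting in round 1, the studio gets 84.751396 next round, worth 0.52 × 84.751396 = 44.07072592 now.
Offer 62 ≥ 44.07072592, so the studio accepts.

Accept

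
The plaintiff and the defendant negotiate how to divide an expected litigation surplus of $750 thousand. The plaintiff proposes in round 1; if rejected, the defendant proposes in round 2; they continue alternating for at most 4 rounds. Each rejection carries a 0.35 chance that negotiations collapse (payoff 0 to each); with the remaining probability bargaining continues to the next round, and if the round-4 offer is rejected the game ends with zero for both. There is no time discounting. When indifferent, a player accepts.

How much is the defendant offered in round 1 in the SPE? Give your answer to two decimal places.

By backward induction:
Round 4 (the defendant proposes): rejection yields 0 for the plaintiff; the defendant offers 0 and keeps 750.
Round 3 (the plaintiff proposes): rejecting gives the defendant an expected 0.65 × 750 = 487.5, so the plaintiff offers 487.5, keeping 262.5.
Round 2 (the defendant proposes): rejecting gives the plaintiff an expected 0.65 × 262.5 = 170.625; the defendant offers that and keeps 579.375.
Round 1 (the plaintiff proposes): rejecting gives the defendant an expected 0.65 × 579.375 = 376.59375. The plaintiff offers 376.59375 and keeps 750 − 376.59375 = 373.40625.

376.59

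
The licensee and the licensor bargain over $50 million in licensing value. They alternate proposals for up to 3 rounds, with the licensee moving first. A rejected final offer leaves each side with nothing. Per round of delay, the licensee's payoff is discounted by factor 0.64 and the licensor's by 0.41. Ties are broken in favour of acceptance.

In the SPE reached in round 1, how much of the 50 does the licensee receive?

Round 3 (the licensee proposes): rejection yields 0 for the licensor; the licensee offers 0 and keeps 50.
Round 2 (the licensor proposes): the licensee can get 50 next round, worth 0.64 × 50 = 32 now, so the licensor offers 32, keeping 18.
Round 1 (the licensee proposes): the licensor can get 18 next round, worth 0.41 × 18 = 7.38 now. The licensee offers 7.38 and keeps 50 − 7.38 = 42.62.

42.62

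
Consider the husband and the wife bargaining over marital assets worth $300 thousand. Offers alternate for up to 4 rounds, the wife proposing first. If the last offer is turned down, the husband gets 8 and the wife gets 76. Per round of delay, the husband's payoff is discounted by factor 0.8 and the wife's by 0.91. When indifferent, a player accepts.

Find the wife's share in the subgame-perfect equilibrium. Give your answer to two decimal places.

147.94

By backward induction:
Round 4 (the husband proposes): the wife gets 76 if talks fail, so the husband offers 76 and keeps 224.
Round 3 (the wife proposes): the husband can get 224 next round, worth 0.8 × 224 = 179.2 now. The wife offers 179.2 and keeps 300 − 179.2 = 120.8.
Round 2 (the husband proposes): the wife can get 120.8 next round, worth 0.91 × 120.8 = 109.928 now; the husband offers that and keeps 190.072.
Round 1 (the wife proposes): the husband can get 190.072 next round, worth 0.8 × 190.072 = 152.0576 now; the wife offers that and keeps 147.9424.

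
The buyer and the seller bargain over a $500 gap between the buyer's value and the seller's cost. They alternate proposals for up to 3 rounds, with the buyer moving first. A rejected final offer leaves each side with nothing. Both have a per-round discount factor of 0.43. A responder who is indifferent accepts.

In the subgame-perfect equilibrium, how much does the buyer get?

377.45

Work backward from the last round.
Round 3 (the buyer proposes): rejection yields 0 for the seller; the buyer offers 0 and keeps 500.
Round 2 (the seller proposes): the buyer can get 500 next round, worth 0.43 × 500 = 215 now. The seller offers 215 and keeps 500 − 215 = 285.
Round 1 (the buyer proposes): the seller can get 285 next round, worth 0.43 × 285 = 122.55 now, so the buyer offers 122.55, keeping 377.45.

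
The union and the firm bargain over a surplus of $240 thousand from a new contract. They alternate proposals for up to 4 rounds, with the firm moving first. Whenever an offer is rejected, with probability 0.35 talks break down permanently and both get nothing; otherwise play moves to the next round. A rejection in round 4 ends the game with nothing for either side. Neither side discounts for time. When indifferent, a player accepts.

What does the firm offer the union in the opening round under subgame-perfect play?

120.51

Round 4 (the union proposes): the firm will accept anything ≥ 0, so the union offers 0 and keeps 240.
Round 3 (the firm proposes): rejecting gives the union an expected 0.65 × 240 = 156. The firm offers 156 and keeps 240 − 156 = 84.
Round 2 (the union proposes): rejecting gives the firm an expected 0.65 × 84 = 54.6; the union offers that and keeps 185.4.
Round 1 (the firm proposes): rejecting gives the union an expected 0.65 × 185.4 = 120.51; the firm offers that and keeps 119.49.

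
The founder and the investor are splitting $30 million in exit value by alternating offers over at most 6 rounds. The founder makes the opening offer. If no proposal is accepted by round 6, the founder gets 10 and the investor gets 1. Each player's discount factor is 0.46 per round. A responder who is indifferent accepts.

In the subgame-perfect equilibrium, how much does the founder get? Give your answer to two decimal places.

20.56

Work backward from the last round.
Round 6 (the investor proposes): the founder gets 10 if talks fail, so the investor offers 10 and keeps 20.
Round 5 (the founder proposes): the investor can get 20 next round, worth 0.46 × 20 = 9.2 now. The founder offers 9.2 and keeps 30 − 9.2 = 20.8.
Round 4 (the investor proposes): the founder can get 20.8 next round, worth 0.46 × 20.8 = 9.568 now. The investor offers 9.568 and keeps 30 − 9.568 = 20.432.
Round 3 (the founder proposes): the investor can get 20.432 next round, worth 0.46 × 20.432 = 9.39872 now. The founder offers 9.39872 and keeps 30 − 9.39872 = 20.60128.
Round 2 (the investor proposes): the founder can get 20.60128 next round, worth 0.46 × 20.60128 = 9.4765888 now, so the investor offers 9.4765888, keeping 20.5234112.
Round 1 (the founder proposes): the investor can get 20.5234112 next round, worth 0.46 × 20.5234112 = 9.440769152 now. The founder offers 9.440769152 and keeps 30 − 9.440769152 = 20.559230848.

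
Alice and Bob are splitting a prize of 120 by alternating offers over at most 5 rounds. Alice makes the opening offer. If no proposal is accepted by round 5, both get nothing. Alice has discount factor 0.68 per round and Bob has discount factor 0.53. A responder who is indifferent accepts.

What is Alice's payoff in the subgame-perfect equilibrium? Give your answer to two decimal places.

92.31

Round 5 (Alice proposes): rejection yields 0 for Bob; Alice offers 0 and keeps 120.
Round 4 (Bob proposes): Alice can get 120 next round, worth 0.68 × 120 = 81.6 now, so Bob offers 81.6, keeping 38.4.
Round 3 (Alice proposes): Bob can get 38.4 next round, worth 0.53 × 38.4 = 20.352 now. Alice offers 20.352 and keeps 120 − 20.352 = 99.648.
Round 2 (Bob proposes): Alice can get 99.648 next round, worth 0.68 × 99.648 = 67.76064 now. Bob offers 67.76064 and keeps 120 − 67.76064 = 52.23936.
Round 1 (Alice proposes): Bob can get 52.23936 next round, worth 0.53 × 52.23936 = 27.6868608 now; Alice offers that and keeps 92.3131392.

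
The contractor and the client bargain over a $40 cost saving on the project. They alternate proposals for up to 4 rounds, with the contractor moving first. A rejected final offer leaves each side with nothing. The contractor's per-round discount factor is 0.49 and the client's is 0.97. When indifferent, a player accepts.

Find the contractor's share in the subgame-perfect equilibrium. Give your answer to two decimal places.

1.77

Round 4 (the client proposes): rejection yields 0 for the contractor; the client offers 0 and keeps 40.
Round 3 (the contractor proposes): the client can get 40 next round, worth 0.97 × 40 = 38.8 now. The contractor offers 38.8 and keeps 40 − 38.8 = 1.2.
Round 2 (the client proposes): the contractor can get 1.2 next round, worth 0.49 × 1.2 = 0.588 now, so the client offers 0.588, keeping 39.412.
Round 1 (the contractor proposes): the client can get 39.412 next round, worth 0.97 × 39.412 = 38.22964 now; the contractor offers that and keeps 1.77036.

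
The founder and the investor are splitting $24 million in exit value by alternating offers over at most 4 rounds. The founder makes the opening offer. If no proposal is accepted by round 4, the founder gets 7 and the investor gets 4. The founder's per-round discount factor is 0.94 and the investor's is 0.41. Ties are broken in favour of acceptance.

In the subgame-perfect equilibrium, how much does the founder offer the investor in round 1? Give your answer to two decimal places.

Work backward from the last round.
Round 4 (the investor proposes): the founder gets 7 if talks fail, so the investor offers 7 and keeps 17.
Round 3 (the founder proposes): the investor can get 17 next round, worth 0.41 × 17 = 6.97 now. The founder offers 6.97 and keeps 24 − 6.97 = 17.03.
Round 2 (the investor proposes): the founder can get 17.03 next round, worth 0.94 × 17.03 = 16.0082 now, so the investor offers 16.0082, keeping 7.9918.
Round 1 (the founder proposes): the investor can get 7.9918 next round, worth 0.41 × 7.9918 = 3.276638 now; the founder offers that and keeps 20.723362.

3.28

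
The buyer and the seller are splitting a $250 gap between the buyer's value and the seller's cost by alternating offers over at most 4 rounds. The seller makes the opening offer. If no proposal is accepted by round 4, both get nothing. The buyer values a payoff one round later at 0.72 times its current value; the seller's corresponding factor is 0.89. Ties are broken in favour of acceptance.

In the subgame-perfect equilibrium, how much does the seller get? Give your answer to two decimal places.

114.86

Solve by backward induction from round 4.
Round 4 (the buyer proposes): rejection yields 0 for the seller; the buyer offers 0 and keeps 250.
Round 3 (the seller proposes): the buyer can get 250 next round, worth 0.72 × 250 = 180 now, so the seller offers 180, keeping 70.
Round 2 (the buyer proposes): the seller can get 70 next round, worth 0.89 × 70 = 62.3 now. The buyer offers 62.3 and keeps 250 − 62.3 = 187.7.
Round 1 (the seller proposes): the buyer can get 187.7 next round, worth 0.72 × 187.7 = 135.144 now. The seller offers 135.144 and keeps 250 − 135.144 = 114.856.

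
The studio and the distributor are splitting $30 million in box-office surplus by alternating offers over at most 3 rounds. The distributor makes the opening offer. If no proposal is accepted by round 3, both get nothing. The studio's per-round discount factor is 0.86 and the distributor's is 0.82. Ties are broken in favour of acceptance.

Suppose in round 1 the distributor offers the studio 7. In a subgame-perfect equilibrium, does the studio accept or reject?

Accept

Round 3 (the distributor proposes): the studio will accept anything ≥ 0, so the distributor offers 0 and keeps 30.
Round 2 (the studio proposes): the distributor can get 30 next round, worth 0.82 × 30 = 24.6 now, so the studio offers 24.6, keeping 5.4.
So by rejecting in round 1, the studio gets 5.4 next round, worth 0.86 × 5.4 = 4.644 now.
Offer 7 ≥ 4.644, so the studio accepts.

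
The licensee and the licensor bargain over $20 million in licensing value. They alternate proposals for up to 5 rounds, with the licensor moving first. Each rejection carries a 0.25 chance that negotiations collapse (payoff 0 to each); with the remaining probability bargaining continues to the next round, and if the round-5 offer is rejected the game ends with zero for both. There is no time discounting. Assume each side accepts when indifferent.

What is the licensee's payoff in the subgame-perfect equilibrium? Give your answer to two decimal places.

By backward induction:
Round 5 (the licensor proposes): the licensee will accept anything ≥ 0, so the licensor offers 0 and keeps 20.
Round 4 (the licensee proposes): rejecting gives the licensor an expected 0.75 × 20 = 15; the licensee offers that and keeps 5.
Round 3 (the licensor proposes): rejecting gives the licensee an expected 0.75 × 5 = 3.75, so the licensor offers 3.75, keeping 16.25.
Round 2 (the licensee proposes): rejecting gives the licensor an expected 0.75 × 16.25 = 12.1875. The licensee offers 12.1875 and keeps 20 − 12.1875 = 7.8125.
Round 1 (the licensor proposes): rejecting gives the licensee an expected 0.75 × 7.8125 = 5.859375. The licensor offers 5.859375 and keeps 20 − 5.859375 = 14.140625.

5.86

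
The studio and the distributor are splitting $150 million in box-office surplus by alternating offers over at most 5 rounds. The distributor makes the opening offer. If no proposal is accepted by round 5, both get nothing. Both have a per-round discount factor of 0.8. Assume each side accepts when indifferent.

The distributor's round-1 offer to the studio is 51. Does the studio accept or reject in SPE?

Round 5 (the distributor proposes): rejection yields 0 for the studio; the distributor offers 0 and keeps 150.
Round 4 (the studio proposes): the distributor can get 150 next round, worth 0.8 × 150 = 120 now. The studio offers 120 and keeps 150 − 120 = 30.
Round 3 (the distributor proposes): the studio can get 30 next round, worth 0.8 × 30 = 24 now; the distributor offers that and keeps 126.
Round 2 (the studio proposes): the distributor can get 126 next round, worth 0.8 × 126 = 100.8 now. The studio offers 100.8 and keeps 150 − 100.8 = 49.2.
So by rejecting in round 1, the studio gets 49.2 next round, worth 0.8 × 49.2 = 39.36 now.
Offer 51 ≥ 39.36, so the studio accepts.

Accept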